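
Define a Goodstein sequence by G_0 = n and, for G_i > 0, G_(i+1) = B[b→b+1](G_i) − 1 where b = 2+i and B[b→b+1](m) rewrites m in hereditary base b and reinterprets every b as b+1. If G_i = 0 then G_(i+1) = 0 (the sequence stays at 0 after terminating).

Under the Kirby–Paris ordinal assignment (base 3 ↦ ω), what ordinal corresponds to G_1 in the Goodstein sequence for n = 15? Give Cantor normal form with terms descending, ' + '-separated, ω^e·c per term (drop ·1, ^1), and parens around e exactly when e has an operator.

ω^(ω + 1) + ω^ω + ω

base 2: 15 = 2^(2 + 1) + 2^2 + 2 + 1; at 3: 3^(3 + 1) + 3^3 + 3 + 1 = 112; next = 111
base 3: 111 = 3^(3 + 1) + 3^3 + 3; at 4: 4^(4 + 1) + 4^4 + 4 = 1284; next = 1283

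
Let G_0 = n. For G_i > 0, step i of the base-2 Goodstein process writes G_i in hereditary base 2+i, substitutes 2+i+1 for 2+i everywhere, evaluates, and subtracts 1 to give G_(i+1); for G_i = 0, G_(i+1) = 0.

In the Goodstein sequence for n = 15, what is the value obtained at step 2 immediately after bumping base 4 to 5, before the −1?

18753

15 —HB2→ 2^(2 + 1) + 2^2 + 2 + 1 —bump→ 3^(3 + 1) + 3^3 + 3 + 1 = 112 —(−1)→ 111
111 —HB3→ 3^(3 + 1) + 3^3 + 3 —bump→ 4^(4 + 1) + 4^4 + 4 = 1284 —(−1)→ 1283
1283 —HB4→ 4^(4 + 1) + 4^4 + 3 —bump→ 5^(5 + 1) + 5^5 + 3 = 18753 —(−1)→ 18752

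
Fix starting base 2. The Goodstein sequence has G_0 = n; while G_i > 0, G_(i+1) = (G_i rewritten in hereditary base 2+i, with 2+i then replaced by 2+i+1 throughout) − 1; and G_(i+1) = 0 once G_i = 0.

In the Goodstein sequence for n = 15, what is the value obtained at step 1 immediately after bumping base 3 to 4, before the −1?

1284

G_0=15  [base 2] 2^(2 + 1) + 2^2 + 2 + 1  →[2↦3]→  3^(3 + 1) + 3^3 + 3 + 1 = 112  −1 ⇒ G_1=111
G_1=111  [base 3] 3^(3 + 1) + 3^3 + 3  →[3↦4]→  4^(4 + 1) + 4^4 + 4 = 1284  −1 ⇒ G_2=1283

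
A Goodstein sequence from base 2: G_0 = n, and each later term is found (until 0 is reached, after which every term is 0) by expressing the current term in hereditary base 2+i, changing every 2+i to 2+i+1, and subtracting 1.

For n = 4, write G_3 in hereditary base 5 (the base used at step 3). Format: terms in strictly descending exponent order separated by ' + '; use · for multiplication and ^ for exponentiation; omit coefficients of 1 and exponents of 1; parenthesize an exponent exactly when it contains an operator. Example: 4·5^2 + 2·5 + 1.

2·5^2 + 2·5

(0) 4|_2 = 2^2 ↦ 3^3|_3 = 27 ⇒ 26
(1) 26|_3 = 2·3^2 + 2·3 + 2 ↦ 2·4^2 + 2·4 + 2|_4 = 42 ⇒ 41
(2) 41|_4 = 2·4^2 + 2·4 + 1 ↦ 2·5^2 + 2·5 + 1|_5 = 61 ⇒ 60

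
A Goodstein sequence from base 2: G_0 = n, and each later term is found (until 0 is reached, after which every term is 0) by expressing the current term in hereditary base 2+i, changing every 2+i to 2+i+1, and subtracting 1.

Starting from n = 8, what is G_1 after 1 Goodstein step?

80

8 —HB2→ 2^(2 + 1) —bump→ 3^(3 + 1) = 81 —(−1)→ 80
80 —HB3→ 2·3^3 + 2·3^2 + 2·3 + 2 —bump→ 2·4^4 + 2·4^2 + 2·4 + 2 = 554 —(−1)→ 553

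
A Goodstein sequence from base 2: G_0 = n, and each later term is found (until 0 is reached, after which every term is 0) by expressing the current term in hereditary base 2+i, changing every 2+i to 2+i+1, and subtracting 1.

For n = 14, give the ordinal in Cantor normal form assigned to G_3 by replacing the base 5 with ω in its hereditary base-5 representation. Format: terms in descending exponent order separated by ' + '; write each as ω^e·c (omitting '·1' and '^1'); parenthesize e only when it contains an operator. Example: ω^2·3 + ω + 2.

ω^(ω + 1) + ω^ω

G_0 = 14. HB_2(14) = 2^(2 + 1) + 2^2 + 2. Bump = 111. G_1 = 110.
G_1 = 110. HB_3(110) = 3^(3 + 1) + 3^3 + 2. Bump = 1282. G_2 = 1281.
G_2 = 1281. HB_4(1281) = 4^(4 + 1) + 4^4 + 1. Bump = 18751. G_3 = 18750.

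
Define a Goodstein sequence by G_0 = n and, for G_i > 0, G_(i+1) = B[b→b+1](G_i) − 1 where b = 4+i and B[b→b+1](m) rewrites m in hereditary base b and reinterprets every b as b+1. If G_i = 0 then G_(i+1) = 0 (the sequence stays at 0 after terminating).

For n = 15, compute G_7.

15 —HB4→ 3·4 + 3 —bump→ 3·5 + 3 = 18 —(−1)→ 17
17 —HB5→ 3·5 + 2 —bump→ 3·6 + 2 = 20 —(−1)→ 19
19 —HB6→ 3·6 + 1 —bump→ 3·7 + 1 = 22 —(−1)→ 21
21 —HB7→ 3·7 —bump→ 3·8 = 24 —(−1)→ 23
23 —HB8→ 2·8 + 7 —bump→ 2·9 + 7 = 25 —(−1)→ 24
24 —HB9→ 2·9 + 6 —bump→ 2·10 + 6 = 26 —(−1)→ 25
25 —HB10→ 2·10 + 5 —bump→ 2·11 + 5 = 27 —(−1)→ 26

26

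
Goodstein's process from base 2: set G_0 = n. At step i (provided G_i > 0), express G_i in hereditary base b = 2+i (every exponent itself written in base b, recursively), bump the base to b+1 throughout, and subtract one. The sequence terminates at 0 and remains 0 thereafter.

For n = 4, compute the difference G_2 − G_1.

4 —HB2→ 2^2 —bump→ 3^3 = 27 —(−1)→ 26
26 —HB3→ 2·3^2 + 2·3 + 2 —bump→ 2·4^2 + 2·4 + 2 = 42 —(−1)→ 41

15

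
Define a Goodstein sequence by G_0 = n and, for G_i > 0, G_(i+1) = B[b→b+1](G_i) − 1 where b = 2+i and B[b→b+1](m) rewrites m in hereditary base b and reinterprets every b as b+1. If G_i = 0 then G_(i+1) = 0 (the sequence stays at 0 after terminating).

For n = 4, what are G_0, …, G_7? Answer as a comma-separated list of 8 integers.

4 —HB2→ 2^2 —bump→ 3^3 = 27 —(−1)→ 26
26 —HB3→ 2·3^2 + 2·3 + 2 —bump→ 2·4^2 + 2·4 + 2 = 42 —(−1)→ 41
41 —HB4→ 2·4^2 + 2·4 + 1 —bump→ 2·5^2 + 2·5 + 1 = 61 —(−1)→ 60
60 —HB5→ 2·5^2 + 2·5 —bump→ 2·6^2 + 2·6 = 84 —(−1)→ 83
83 —HB6→ 2·6^2 + 6 + 5 —bump→ 2·7^2 + 7 + 5 = 110 —(−1)→ 109
109 —HB7→ 2·7^2 + 7 + 4 —bump→ 2·8^2 + 8 + 4 = 140 —(−1)→ 139
139 —HB8→ 2·8^2 + 8 + 3 —bump→ 2·9^2 + 9 + 3 = 174 —(−1)→ 173

4, 26, 41, 60, 83, 109, 139, 173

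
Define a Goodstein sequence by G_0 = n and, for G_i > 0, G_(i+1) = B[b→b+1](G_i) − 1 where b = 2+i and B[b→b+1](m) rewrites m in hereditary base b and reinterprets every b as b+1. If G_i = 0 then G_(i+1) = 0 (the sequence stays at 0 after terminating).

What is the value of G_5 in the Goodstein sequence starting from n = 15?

base 2: 15 = 2^(2 + 1) + 2^2 + 2 + 1; at 3: 3^(3 + 1) + 3^3 + 3 + 1 = 112; next = 111
base 3: 111 = 3^(3 + 1) + 3^3 + 3; at 4: 4^(4 + 1) + 4^4 + 4 = 1284; next = 1283
base 4: 1283 = 4^(4 + 1) + 4^4 + 3; at 5: 5^(5 + 1) + 5^5 + 3 = 18753; next = 18752
base 5: 18752 = 5^(5 + 1) + 5^5 + 2; at 6: 6^(6 + 1) + 6^6 + 2 = 326594; next = 326593
base 6: 326593 = 6^(6 + 1) + 6^6 + 1; at 7: 7^(7 + 1) + 7^7 + 1 = 6588345; next = 6588344
base 7: 6588344 = 7^(7 + 1) + 7^7; at 8: 8^(8 + 1) + 8^8 = 150994944; next = 150994943

6588344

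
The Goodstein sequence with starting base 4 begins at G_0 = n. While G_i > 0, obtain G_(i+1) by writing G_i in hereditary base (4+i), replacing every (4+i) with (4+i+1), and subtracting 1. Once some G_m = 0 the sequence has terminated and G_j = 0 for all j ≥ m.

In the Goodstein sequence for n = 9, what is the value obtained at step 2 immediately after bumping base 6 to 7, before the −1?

G_0 = 9. HB_4(9) = 2·4 + 1. Bump = 11. G_1 = 10.
G_1 = 10. HB_5(10) = 2·5. Bump = 12. G_2 = 11.
G_2 = 11. HB_6(11) = 6 + 5. Bump = 12. G_3 = 11.

12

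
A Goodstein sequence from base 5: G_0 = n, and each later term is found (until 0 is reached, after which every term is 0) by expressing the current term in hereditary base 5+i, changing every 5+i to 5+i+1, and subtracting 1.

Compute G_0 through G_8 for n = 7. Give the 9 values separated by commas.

[0] 7 ≡ 5 + 2 (base 5). Lift 6: 8. −1: 7.
[1] 7 ≡ 6 + 1 (base 6). Lift 7: 8. −1: 7.
[2] 7 ≡ 7 (base 7). Lift 8: 8. −1: 7.
[3] 7 ≡ 7 (base 8). Lift 9: 7. −1: 6.
[4] 6 ≡ 6 (base 9). Lift 10: 6. −1: 5.
[5] 5 ≡ 5 (base 10). Lift 11: 5. −1: 4.
[6] 4 ≡ 4 (base 11). Lift 12: 4. −1: 3.
[7] 3 ≡ 3 (base 12). Lift 13: 3. −1: 2.

7, 7, 7, 7, 6, 5, 4, 3, 2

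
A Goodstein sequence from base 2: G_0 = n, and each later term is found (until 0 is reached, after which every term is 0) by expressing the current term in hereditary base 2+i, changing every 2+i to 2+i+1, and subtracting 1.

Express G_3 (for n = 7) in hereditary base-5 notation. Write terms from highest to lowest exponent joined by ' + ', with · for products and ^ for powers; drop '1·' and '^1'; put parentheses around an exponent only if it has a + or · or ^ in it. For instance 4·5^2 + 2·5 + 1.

5^5 + 2

(0) 7|_2 = 2^2 + 2 + 1 ↦ 3^3 + 3 + 1|_3 = 31 ⇒ 30
(1) 30|_3 = 3^3 + 3 ↦ 4^4 + 4|_4 = 260 ⇒ 259
(2) 259|_4 = 4^4 + 3 ↦ 5^5 + 3|_5 = 3128 ⇒ 3127
(3) 3127|_5 = 5^5 + 2 ↦ 6^6 + 2|_6 = 46658 ⇒ 46657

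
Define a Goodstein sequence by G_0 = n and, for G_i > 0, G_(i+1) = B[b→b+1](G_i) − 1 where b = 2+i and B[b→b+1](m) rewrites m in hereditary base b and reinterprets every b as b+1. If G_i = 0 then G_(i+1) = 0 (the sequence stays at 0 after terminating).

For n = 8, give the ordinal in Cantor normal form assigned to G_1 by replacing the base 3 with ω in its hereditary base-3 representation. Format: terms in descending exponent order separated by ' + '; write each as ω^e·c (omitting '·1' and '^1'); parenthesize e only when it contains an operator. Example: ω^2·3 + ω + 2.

ω^ω·2 + ω^2·2 + ω·2 + 2

[0] 8 ≡ 2^(2 + 1) (base 2). Lift 3: 81. −1: 80.
[1] 80 ≡ 2·3^3 + 2·3^2 + 2·3 + 2 (base 3). Lift 4: 554. −1: 553.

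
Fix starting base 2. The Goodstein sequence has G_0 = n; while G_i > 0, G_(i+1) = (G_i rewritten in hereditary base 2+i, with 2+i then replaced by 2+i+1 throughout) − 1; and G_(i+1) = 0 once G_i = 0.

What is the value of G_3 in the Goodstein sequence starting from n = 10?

15625

step 0: 10 = 2^(2 + 1) + 2; sub 3 for 2: 3^(3 + 1) + 3; = 84; G_1 = 84−1 = 83
step 1: 83 = 3^(3 + 1) + 2; sub 4 for 3: 4^(4 + 1) + 2; = 1026; G_2 = 1026−1 = 1025
step 2: 1025 = 4^(4 + 1) + 1; sub 5 for 4: 5^(5 + 1) + 1; = 15626; G_3 = 15626−1 = 15625
step 3: 15625 = 5^(5 + 1); sub 6 for 5: 6^(6 + 1); = 279936; G_4 = 279936−1 = 279935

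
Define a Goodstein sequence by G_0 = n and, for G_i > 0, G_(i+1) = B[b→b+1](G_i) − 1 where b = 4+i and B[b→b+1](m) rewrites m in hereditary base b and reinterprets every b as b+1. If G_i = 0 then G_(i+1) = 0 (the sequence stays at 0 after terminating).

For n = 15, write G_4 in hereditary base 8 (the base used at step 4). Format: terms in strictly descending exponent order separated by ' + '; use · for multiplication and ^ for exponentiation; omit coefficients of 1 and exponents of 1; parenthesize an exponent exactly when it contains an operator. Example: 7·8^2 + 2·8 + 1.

2·8 + 7

(0) 15|_4 = 3·4 + 3 ↦ 3·5 + 3|_5 = 18 ⇒ 17
(1) 17|_5 = 3·5 + 2 ↦ 3·6 + 2|_6 = 20 ⇒ 19
(2) 19|_6 = 3·6 + 1 ↦ 3·7 + 1|_7 = 22 ⇒ 21
(3) 21|_7 = 3·7 ↦ 3·8|_8 = 24 ⇒ 23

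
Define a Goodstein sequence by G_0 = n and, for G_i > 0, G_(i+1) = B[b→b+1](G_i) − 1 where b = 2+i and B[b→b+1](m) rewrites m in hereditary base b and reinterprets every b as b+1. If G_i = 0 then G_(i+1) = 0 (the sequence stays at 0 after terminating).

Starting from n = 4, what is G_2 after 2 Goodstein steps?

[0] 4 ≡ 2^2 (base 2). Lift 3: 27. −1: 26.
[1] 26 ≡ 2·3^2 + 2·3 + 2 (base 3). Lift 4: 42. −1: 41.

41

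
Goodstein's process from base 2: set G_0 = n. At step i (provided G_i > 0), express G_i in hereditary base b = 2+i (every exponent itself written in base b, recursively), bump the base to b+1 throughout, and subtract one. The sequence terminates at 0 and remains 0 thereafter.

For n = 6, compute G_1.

(0) 6|_2 = 2^2 + 2 ↦ 3^3 + 3|_3 = 30 ⇒ 29
(1) 29|_3 = 3^3 + 2 ↦ 4^4 + 2|_4 = 258 ⇒ 257

29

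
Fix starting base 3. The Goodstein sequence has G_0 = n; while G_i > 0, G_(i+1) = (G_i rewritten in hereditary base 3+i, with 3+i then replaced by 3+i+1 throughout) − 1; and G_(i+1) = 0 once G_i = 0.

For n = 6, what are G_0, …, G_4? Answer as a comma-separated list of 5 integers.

6, 7, 7, 7, 7

base 3: 6 = 2·3; at 4: 2·4 = 8; next = 7
base 4: 7 = 4 + 3; at 5: 5 + 3 = 8; next = 7
base 5: 7 = 5 + 2; at 6: 6 + 2 = 8; next = 7
base 6: 7 = 6 + 1; at 7: 7 + 1 = 8; next = 7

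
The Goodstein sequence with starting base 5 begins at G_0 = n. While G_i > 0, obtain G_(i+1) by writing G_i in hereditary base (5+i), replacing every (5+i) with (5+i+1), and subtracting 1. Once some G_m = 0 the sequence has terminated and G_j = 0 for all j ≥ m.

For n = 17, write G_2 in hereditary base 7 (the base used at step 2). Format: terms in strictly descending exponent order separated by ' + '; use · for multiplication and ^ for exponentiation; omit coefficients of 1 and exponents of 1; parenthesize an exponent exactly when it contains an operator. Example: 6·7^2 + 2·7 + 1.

17 —HB5→ 3·5 + 2 —bump→ 3·6 + 2 = 20 —(−1)→ 19
19 —HB6→ 3·6 + 1 —bump→ 3·7 + 1 = 22 —(−1)→ 21
21 —HB7→ 3·7 —bump→ 3·8 = 24 —(−1)→ 23

3·7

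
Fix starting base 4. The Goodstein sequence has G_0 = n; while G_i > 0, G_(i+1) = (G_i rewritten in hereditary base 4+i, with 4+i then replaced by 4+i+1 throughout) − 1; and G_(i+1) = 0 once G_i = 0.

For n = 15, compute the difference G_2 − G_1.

2

i=0: 15 = 3·4 + 3 (b=4); 4→5: 3·5 + 3 = 18; 18−1 = 17
i=1: 17 = 3·5 + 2 (b=5); 5→6: 3·6 + 2 = 20; 20−1 = 19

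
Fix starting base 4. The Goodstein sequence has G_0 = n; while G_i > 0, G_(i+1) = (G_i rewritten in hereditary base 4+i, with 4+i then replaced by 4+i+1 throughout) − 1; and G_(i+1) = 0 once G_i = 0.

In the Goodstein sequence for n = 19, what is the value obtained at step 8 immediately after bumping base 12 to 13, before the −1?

G_0=19  [base 4] 4^2 + 3  →[4↦5]→  5^2 + 3 = 28  −1 ⇒ G_1=27
G_1=27  [base 5] 5^2 + 2  →[5↦6]→  6^2 + 2 = 38  −1 ⇒ G_2=37
G_2=37  [base 6] 6^2 + 1  →[6↦7]→  7^2 + 1 = 50  −1 ⇒ G_3=49
G_3=49  [base 7] 7^2  →[7↦8]→  8^2 = 64  −1 ⇒ G_4=63
G_4=63  [base 8] 7·8 + 7  →[8↦9]→  7·9 + 7 = 70  −1 ⇒ G_5=69
G_5=69  [base 9] 7·9 + 6  →[9↦10]→  7·10 + 6 = 76  −1 ⇒ G_6=75
G_6=75  [base 10] 7·10 + 5  →[10↦11]→  7·11 + 5 = 82  −1 ⇒ G_7=81
G_7=81  [base 11] 7·11 + 4  →[11↦12]→  7·12 + 4 = 88  −1 ⇒ G_8=87

94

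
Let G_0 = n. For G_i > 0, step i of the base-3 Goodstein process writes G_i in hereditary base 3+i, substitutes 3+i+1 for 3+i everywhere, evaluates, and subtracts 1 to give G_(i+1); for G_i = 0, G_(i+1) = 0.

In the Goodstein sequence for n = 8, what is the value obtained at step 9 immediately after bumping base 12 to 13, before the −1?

step 0: 8 = 2·3 + 2; sub 4 for 3: 2·4 + 2; = 10; G_1 = 10−1 = 9
step 1: 9 = 2·4 + 1; sub 5 for 4: 2·5 + 1; = 11; G_2 = 11−1 = 10
step 2: 10 = 2·5; sub 6 for 5: 2·6; = 12; G_3 = 12−1 = 11
step 3: 11 = 6 + 5; sub 7 for 6: 7 + 5; = 12; G_4 = 12−1 = 11
step 4: 11 = 7 + 4; sub 8 for 7: 8 + 4; = 12; G_5 = 12−1 = 11
step 5: 11 = 8 + 3; sub 9 for 8: 9 + 3; = 12; G_6 = 12−1 = 11
step 6: 11 = 9 + 2; sub 10 for 9: 10 + 2; = 12; G_7 = 12−1 = 11
step 7: 11 = 10 + 1; sub 11 for 10: 11 + 1; = 12; G_8 = 12−1 = 11
step 8: 11 = 11; sub 12 for 11: 12; = 12; G_9 = 12−1 = 11

11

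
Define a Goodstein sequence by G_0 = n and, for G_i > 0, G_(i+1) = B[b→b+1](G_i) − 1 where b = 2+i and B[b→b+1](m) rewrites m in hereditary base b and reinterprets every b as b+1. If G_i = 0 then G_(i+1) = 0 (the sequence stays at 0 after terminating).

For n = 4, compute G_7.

G_0=4  [base 2] 2^2  →[2↦3]→  3^3 = 27  −1 ⇒ G_1=26
G_1=26  [base 3] 2·3^2 + 2·3 + 2  →[3↦4]→  2·4^2 + 2·4 + 2 = 42  −1 ⇒ G_2=41
G_2=41  [base 4] 2·4^2 + 2·4 + 1  →[4↦5]→  2·5^2 + 2·5 + 1 = 61  −1 ⇒ G_3=60
G_3=60  [base 5] 2·5^2 + 2·5  →[5↦6]→  2·6^2 + 2·6 = 84  −1 ⇒ G_4=83
G_4=83  [base 6] 2·6^2 + 6 + 5  →[6↦7]→  2·7^2 + 7 + 5 = 110  −1 ⇒ G_5=109
G_5=109  [base 7] 2·7^2 + 7 + 4  →[7↦8]→  2·8^2 + 8 + 4 = 140  −1 ⇒ G_6=139
G_6=139  [base 8] 2·8^2 + 8 + 3  →[8↦9]→  2·9^2 + 9 + 3 = 174  −1 ⇒ G_7=173

173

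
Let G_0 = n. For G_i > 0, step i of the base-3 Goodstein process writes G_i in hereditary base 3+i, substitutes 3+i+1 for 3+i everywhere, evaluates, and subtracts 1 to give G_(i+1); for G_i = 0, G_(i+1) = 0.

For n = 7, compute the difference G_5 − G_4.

0

G_0 = 7. HB_3(7) = 2·3 + 1. Bump = 9. G_1 = 8.
G_1 = 8. HB_4(8) = 2·4. Bump = 10. G_2 = 9.
G_2 = 9. HB_5(9) = 5 + 4. Bump = 10. G_3 = 9.
G_3 = 9. HB_6(9) = 6 + 3. Bump = 10. G_4 = 9.
G_4 = 9. HB_7(9) = 7 + 2. Bump = 10. G_5 = 9.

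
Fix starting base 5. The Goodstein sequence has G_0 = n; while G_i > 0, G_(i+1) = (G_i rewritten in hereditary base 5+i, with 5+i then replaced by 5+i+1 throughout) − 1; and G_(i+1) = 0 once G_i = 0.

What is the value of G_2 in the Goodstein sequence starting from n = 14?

16

(0) 14|_5 = 2·5 + 4 ↦ 2·6 + 4|_6 = 16 ⇒ 15
(1) 15|_6 = 2·6 + 3 ↦ 2·7 + 3|_7 = 17 ⇒ 16
(2) 16|_7 = 2·7 + 2 ↦ 2·8 + 2|_8 = 18 ⇒ 17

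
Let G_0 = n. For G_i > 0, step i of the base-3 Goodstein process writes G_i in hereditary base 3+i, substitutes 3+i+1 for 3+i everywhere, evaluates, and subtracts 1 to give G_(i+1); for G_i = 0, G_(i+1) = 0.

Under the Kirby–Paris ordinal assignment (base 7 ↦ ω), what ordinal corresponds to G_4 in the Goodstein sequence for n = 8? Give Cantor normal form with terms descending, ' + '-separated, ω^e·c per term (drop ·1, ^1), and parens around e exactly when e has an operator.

i=0: 8 = 2·3 + 2 (b=3); 3→4: 2·4 + 2 = 10; 10−1 = 9
i=1: 9 = 2·4 + 1 (b=4); 4→5: 2·5 + 1 = 11; 11−1 = 10
i=2: 10 = 2·5 (b=5); 5→6: 2·6 = 12; 12−1 = 11
i=3: 11 = 6 + 5 (b=6); 6→7: 7 + 5 = 12; 12−1 = 11

ω + 4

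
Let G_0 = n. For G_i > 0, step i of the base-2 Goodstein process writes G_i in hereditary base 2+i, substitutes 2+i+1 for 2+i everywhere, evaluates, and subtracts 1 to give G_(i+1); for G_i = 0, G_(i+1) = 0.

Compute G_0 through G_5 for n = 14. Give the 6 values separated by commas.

14, 110, 1281, 18750, 326591, 5862840

G_0=14  [base 2] 2^(2 + 1) + 2^2 + 2  →[2↦3]→  3^(3 + 1) + 3^3 + 3 = 111  −1 ⇒ G_1=110
G_1=110  [base 3] 3^(3 + 1) + 3^3 + 2  →[3↦4]→  4^(4 + 1) + 4^4 + 2 = 1282  −1 ⇒ G_2=1281
G_2=1281  [base 4] 4^(4 + 1) + 4^4 + 1  →[4↦5]→  5^(5 + 1) + 5^5 + 1 = 18751  −1 ⇒ G_3=18750
G_3=18750  [base 5] 5^(5 + 1) + 5^5  →[5↦6]→  6^(6 + 1) + 6^6 = 326592  −1 ⇒ G_4=326591
G_4=326591  [base 6] 6^(6 + 1) + 5·6^5 + 5·6^4 + 5·6^3 + 5·6^2 + 5·6 + 5  →[6↦7]→  7^(7 + 1) + 5·7^5 + 5·7^4 + 5·7^3 + 5·7^2 + 5·7 + 5 = 5862841  −1 ⇒ G_5=5862840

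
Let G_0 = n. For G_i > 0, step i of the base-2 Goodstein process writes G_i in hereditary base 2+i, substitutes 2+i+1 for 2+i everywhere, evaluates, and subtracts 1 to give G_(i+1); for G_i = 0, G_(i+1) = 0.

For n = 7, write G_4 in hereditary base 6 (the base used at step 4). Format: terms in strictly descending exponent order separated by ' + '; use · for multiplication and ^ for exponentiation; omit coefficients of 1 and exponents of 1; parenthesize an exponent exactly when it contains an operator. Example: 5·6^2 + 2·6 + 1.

6^6 + 1

G_0=7  [base 2] 2^2 + 2 + 1  →[2↦3]→  3^3 + 3 + 1 = 31  −1 ⇒ G_1=30
G_1=30  [base 3] 3^3 + 3  →[3↦4]→  4^4 + 4 = 260  −1 ⇒ G_2=259
G_2=259  [base 4] 4^4 + 3  →[4↦5]→  5^5 + 3 = 3128  −1 ⇒ G_3=3127
G_3=3127  [base 5] 5^5 + 2  →[5↦6]→  6^6 + 2 = 46658  −1 ⇒ G_4=46657
G_4=46657  [base 6] 6^6 + 1  →[6↦7]→  7^7 + 1 = 823544  −1 ⇒ G_5=823543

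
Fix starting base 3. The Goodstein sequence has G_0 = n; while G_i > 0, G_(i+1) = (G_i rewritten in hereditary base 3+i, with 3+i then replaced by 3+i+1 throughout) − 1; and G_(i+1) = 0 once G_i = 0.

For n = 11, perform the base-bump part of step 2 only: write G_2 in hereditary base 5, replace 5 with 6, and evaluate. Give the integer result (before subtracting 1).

i=0: 11 = 3^2 + 2 (b=3); 3→4: 4^2 + 2 = 18; 18−1 = 17
i=1: 17 = 4^2 + 1 (b=4); 4→5: 5^2 + 1 = 26; 26−1 = 25

36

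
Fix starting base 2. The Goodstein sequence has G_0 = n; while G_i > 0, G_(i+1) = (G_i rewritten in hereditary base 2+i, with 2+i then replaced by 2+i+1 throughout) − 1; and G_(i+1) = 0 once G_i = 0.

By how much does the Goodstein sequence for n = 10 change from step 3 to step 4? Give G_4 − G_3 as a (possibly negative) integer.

base 2: 10 = 2^(2 + 1) + 2; at 3: 3^(3 + 1) + 3 = 84; next = 83
base 3: 83 = 3^(3 + 1) + 2; at 4: 4^(4 + 1) + 2 = 1026; next = 1025
base 4: 1025 = 4^(4 + 1) + 1; at 5: 5^(5 + 1) + 1 = 15626; next = 15625
base 5: 15625 = 5^(5 + 1); at 6: 6^(6 + 1) = 279936; next = 279935

264310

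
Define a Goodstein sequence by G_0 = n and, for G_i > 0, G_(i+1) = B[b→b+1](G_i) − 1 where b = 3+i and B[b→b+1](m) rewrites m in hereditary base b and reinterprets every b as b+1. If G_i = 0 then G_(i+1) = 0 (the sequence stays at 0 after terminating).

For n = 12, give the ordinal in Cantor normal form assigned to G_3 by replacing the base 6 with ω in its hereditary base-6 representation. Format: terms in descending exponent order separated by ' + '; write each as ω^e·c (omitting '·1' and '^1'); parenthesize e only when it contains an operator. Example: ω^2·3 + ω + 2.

ω^2 + 1

i=0: 12 = 3^2 + 3 (b=3); 3→4: 4^2 + 4 = 20; 20−1 = 19
i=1: 19 = 4^2 + 3 (b=4); 4→5: 5^2 + 3 = 28; 28−1 = 27
i=2: 27 = 5^2 + 2 (b=5); 5→6: 6^2 + 2 = 38; 38−1 = 37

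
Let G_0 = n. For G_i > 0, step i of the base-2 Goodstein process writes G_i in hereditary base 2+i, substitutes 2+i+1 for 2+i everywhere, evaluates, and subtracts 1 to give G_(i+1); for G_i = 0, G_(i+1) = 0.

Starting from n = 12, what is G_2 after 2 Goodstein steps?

[0] 12 ≡ 2^(2 + 1) + 2^2 (base 2). Lift 3: 108. −1: 107.
[1] 107 ≡ 3^(3 + 1) + 2·3^2 + 2·3 + 2 (base 3). Lift 4: 1066. −1: 1065.

1065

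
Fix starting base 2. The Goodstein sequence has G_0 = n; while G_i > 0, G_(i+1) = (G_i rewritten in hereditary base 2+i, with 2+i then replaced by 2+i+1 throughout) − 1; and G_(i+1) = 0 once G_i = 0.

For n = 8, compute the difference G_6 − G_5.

31907376

step 0: 8 = 2^(2 + 1); sub 3 for 2: 3^(3 + 1); = 81; G_1 = 81−1 = 80
step 1: 80 = 2·3^3 + 2·3^2 + 2·3 + 2; sub 4 for 3: 2·4^4 + 2·4^2 + 2·4 + 2; = 554; G_2 = 554−1 = 553
step 2: 553 = 2·4^4 + 2·4^2 + 2·4 + 1; sub 5 for 4: 2·5^5 + 2·5^2 + 2·5 + 1; = 6311; G_3 = 6311−1 = 6310
step 3: 6310 = 2·5^5 + 2·5^2 + 2·5; sub 6 for 5: 2·6^6 + 2·6^2 + 2·6; = 93396; G_4 = 93396−1 = 93395
step 4: 93395 = 2·6^6 + 2·6^2 + 6 + 5; sub 7 for 6: 2·7^7 + 2·7^2 + 7 + 5; = 1647196; G_5 = 1647196−1 = 1647195
step 5: 1647195 = 2·7^7 + 2·7^2 + 7 + 4; sub 8 for 7: 2·8^8 + 2·8^2 + 8 + 4; = 33554572; G_6 = 33554572−1 = 33554571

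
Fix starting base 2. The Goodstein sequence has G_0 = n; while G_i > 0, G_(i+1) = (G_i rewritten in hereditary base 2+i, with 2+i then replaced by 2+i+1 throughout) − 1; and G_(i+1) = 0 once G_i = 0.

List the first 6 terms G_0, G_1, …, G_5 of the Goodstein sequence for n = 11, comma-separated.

G_0=11  [base 2] 2^(2 + 1) + 2 + 1  →[2↦3]→  3^(3 + 1) + 3 + 1 = 85  −1 ⇒ G_1=84
G_1=84  [base 3] 3^(3 + 1) + 3  →[3↦4]→  4^(4 + 1) + 4 = 1028  −1 ⇒ G_2=1027
G_2=1027  [base 4] 4^(4 + 1) + 3  →[4↦5]→  5^(5 + 1) + 3 = 15628  −1 ⇒ G_3=15627
G_3=15627  [base 5] 5^(5 + 1) + 2  →[5↦6]→  6^(6 + 1) + 2 = 279938  −1 ⇒ G_4=279937
G_4=279937  [base 6] 6^(6 + 1) + 1  →[6↦7]→  7^(7 + 1) + 1 = 5764802  −1 ⇒ G_5=5764801

11, 84, 1027, 15627, 279937, 5764801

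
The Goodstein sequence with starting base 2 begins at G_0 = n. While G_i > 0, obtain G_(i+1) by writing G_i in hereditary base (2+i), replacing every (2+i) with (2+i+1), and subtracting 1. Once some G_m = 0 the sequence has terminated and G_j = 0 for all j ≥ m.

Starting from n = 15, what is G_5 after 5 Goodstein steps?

6588344

(0) 15|_2 = 2^(2 + 1) + 2^2 + 2 + 1 ↦ 3^(3 + 1) + 3^3 + 3 + 1|_3 = 112 ⇒ 111
(1) 111|_3 = 3^(3 + 1) + 3^3 + 3 ↦ 4^(4 + 1) + 4^4 + 4|_4 = 1284 ⇒ 1283
(2) 1283|_4 = 4^(4 + 1) + 4^4 + 3 ↦ 5^(5 + 1) + 5^5 + 3|_5 = 18753 ⇒ 18752
(3) 18752|_5 = 5^(5 + 1) + 5^5 + 2 ↦ 6^(6 + 1) + 6^6 + 2|_6 = 326594 ⇒ 326593
(4) 326593|_6 = 6^(6 + 1) + 6^6 + 1 ↦ 7^(7 + 1) + 7^7 + 1|_7 = 6588345 ⇒ 6588344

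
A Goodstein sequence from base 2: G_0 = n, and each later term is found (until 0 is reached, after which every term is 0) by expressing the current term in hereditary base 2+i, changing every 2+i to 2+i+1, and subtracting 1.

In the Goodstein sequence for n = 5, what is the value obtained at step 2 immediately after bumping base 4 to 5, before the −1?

468

i=0: 5 = 2^2 + 1 (b=2); 2→3: 3^3 + 1 = 28; 28−1 = 27
i=1: 27 = 3^3 (b=3); 3→4: 4^4 = 256; 256−1 = 255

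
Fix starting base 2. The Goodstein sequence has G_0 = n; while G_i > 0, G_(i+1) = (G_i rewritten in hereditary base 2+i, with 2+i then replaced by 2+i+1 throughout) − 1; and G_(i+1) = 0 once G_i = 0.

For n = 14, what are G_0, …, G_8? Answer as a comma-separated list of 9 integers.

step 0: 14 = 2^(2 + 1) + 2^2 + 2; sub 3 for 2: 3^(3 + 1) + 3^3 + 3; = 111; G_1 = 111−1 = 110
step 1: 110 = 3^(3 + 1) + 3^3 + 2; sub 4 for 3: 4^(4 + 1) + 4^4 + 2; = 1282; G_2 = 1282−1 = 1281
step 2: 1281 = 4^(4 + 1) + 4^4 + 1; sub 5 for 4: 5^(5 + 1) + 5^5 + 1; = 18751; G_3 = 18751−1 = 18750
step 3: 18750 = 5^(5 + 1) + 5^5; sub 6 for 5: 6^(6 + 1) + 6^6; = 326592; G_4 = 326592−1 = 326591
step 4: 326591 = 6^(6 + 1) + 5·6^5 + 5·6^4 + 5·6^3 + 5·6^2 + 5·6 + 5; sub 7 for 6: 7^(7 + 1) + 5·7^5 + 5·7^4 + 5·7^3 + 5·7^2 + 5·7 + 5; = 5862841; G_5 = 5862841−1 = 5862840
step 5: 5862840 = 7^(7 + 1) + 5·7^5 + 5·7^4 + 5·7^3 + 5·7^2 + 5·7 + 4; sub 8 for 7: 8^(8 + 1) + 5·8^5 + 5·8^4 + 5·8^3 + 5·8^2 + 5·8 + 4; = 134404972; G_6 = 134404972−1 = 134404971
step 6: 134404971 = 8^(8 + 1) + 5·8^5 + 5·8^4 + 5·8^3 + 5·8^2 + 5·8 + 3; sub 9 for 8: 9^(9 + 1) + 5·9^5 + 5·9^4 + 5·9^3 + 5·9^2 + 5·9 + 3; = 3487116549; G_7 = 3487116549−1 = 3487116548
step 7: 3487116548 = 9^(9 + 1) + 5·9^5 + 5·9^4 + 5·9^3 + 5·9^2 + 5·9 + 2; sub 10 for 9: 10^(10 + 1) + 5·10^5 + 5·10^4 + 5·10^3 + 5·10^2 + 5·10 + 2; = 100000555552; G_8 = 100000555552−1 = 100000555551

14, 110, 1281, 18750, 326591, 5862840, 134404971, 3487116548, 100000555551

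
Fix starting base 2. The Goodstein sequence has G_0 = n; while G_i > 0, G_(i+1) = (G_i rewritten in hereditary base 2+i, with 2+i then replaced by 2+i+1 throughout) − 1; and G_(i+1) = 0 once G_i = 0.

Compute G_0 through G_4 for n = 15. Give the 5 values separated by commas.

[0] 15 ≡ 2^(2 + 1) + 2^2 + 2 + 1 (base 2). Lift 3: 112. −1: 111.
[1] 111 ≡ 3^(3 + 1) + 3^3 + 3 (base 3). Lift 4: 1284. −1: 1283.
[2] 1283 ≡ 4^(4 + 1) + 4^4 + 3 (base 4). Lift 5: 18753. −1: 18752.
[3] 18752 ≡ 5^(5 + 1) + 5^5 + 2 (base 5). Lift 6: 326594. −1: 326593.

15, 111, 1283, 18752, 326593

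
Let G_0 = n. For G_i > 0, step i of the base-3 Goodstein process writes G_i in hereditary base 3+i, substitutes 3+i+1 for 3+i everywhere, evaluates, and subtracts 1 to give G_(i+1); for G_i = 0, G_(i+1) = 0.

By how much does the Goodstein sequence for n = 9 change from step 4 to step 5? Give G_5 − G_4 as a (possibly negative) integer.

G_0 = 9. HB_3(9) = 3^2. Bump = 16. G_1 = 15.
G_1 = 15. HB_4(15) = 3·4 + 3. Bump = 18. G_2 = 17.
G_2 = 17. HB_5(17) = 3·5 + 2. Bump = 20. G_3 = 19.
G_3 = 19. HB_6(19) = 3·6 + 1. Bump = 22. G_4 = 21.
G_4 = 21. HB_7(21) = 3·7. Bump = 24. G_5 = 23.

2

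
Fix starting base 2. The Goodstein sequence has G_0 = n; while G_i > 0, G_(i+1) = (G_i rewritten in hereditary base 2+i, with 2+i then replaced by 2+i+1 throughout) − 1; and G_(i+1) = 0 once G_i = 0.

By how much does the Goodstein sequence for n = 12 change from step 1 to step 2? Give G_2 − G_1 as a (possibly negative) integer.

958

step 0: 12 = 2^(2 + 1) + 2^2; sub 3 for 2: 3^(3 + 1) + 3^3; = 108; G_1 = 108−1 = 107
step 1: 107 = 3^(3 + 1) + 2·3^2 + 2·3 + 2; sub 4 for 3: 4^(4 + 1) + 2·4^2 + 2·4 + 2; = 1066; G_2 = 1066−1 = 1065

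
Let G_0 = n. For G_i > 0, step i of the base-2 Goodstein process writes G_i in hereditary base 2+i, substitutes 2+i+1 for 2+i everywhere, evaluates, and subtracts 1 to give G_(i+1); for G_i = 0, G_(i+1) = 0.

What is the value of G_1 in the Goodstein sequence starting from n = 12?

step 0: 12 = 2^(2 + 1) + 2^2; sub 3 for 2: 3^(3 + 1) + 3^3; = 108; G_1 = 108−1 = 107
step 1: 107 = 3^(3 + 1) + 2·3^2 + 2·3 + 2; sub 4 for 3: 4^(4 + 1) + 2·4^2 + 2·4 + 2; = 1066; G_2 = 1066−1 = 1065

107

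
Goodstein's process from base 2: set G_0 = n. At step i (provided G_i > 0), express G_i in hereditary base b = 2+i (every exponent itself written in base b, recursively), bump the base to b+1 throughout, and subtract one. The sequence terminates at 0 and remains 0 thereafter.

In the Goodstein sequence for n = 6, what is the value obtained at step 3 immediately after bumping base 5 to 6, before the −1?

46656

i=0: 6 = 2^2 + 2 (b=2); 2→3: 3^3 + 3 = 30; 30−1 = 29
i=1: 29 = 3^3 + 2 (b=3); 3→4: 4^4 + 2 = 258; 258−1 = 257
i=2: 257 = 4^4 + 1 (b=4); 4→5: 5^5 + 1 = 3126; 3126−1 = 3125
i=3: 3125 = 5^5 (b=5); 5→6: 6^6 = 46656; 46656−1 = 46655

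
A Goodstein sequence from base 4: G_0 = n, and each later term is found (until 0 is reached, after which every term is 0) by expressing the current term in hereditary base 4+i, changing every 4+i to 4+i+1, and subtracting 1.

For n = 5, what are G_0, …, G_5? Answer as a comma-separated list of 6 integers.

G_0 = 5. HB_4(5) = 4 + 1. Bump = 6. G_1 = 5.
G_1 = 5. HB_5(5) = 5. Bump = 6. G_2 = 5.
G_2 = 5. HB_6(5) = 5. Bump = 5. G_3 = 4.
G_3 = 4. HB_7(4) = 4. Bump = 4. G_4 = 3.
G_4 = 3. HB_8(3) = 3. Bump = 3. G_5 = 2.

5, 5, 5, 4, 3, 2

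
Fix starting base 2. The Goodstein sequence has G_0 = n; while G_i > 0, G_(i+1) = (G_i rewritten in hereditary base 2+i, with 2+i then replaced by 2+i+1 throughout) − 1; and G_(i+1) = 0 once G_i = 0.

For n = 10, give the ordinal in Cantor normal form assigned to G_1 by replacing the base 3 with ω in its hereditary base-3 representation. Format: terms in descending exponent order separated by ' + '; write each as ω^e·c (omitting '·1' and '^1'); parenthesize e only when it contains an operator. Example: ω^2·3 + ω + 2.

ω^(ω + 1) + 2

10 —HB2→ 2^(2 + 1) + 2 —bump→ 3^(3 + 1) + 3 = 84 —(−1)→ 83
83 —HB3→ 3^(3 + 1) + 2 —bump→ 4^(4 + 1) + 2 = 1026 —(−1)→ 1025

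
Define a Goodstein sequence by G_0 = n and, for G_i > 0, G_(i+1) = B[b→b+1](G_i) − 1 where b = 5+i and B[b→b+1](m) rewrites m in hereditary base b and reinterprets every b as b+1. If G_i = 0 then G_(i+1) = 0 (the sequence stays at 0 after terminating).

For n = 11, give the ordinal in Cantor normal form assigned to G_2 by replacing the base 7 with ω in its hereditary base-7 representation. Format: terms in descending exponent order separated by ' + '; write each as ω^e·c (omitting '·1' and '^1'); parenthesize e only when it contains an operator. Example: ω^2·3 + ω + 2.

[0] 11 ≡ 2·5 + 1 (base 5). Lift 6: 13. −1: 12.
[1] 12 ≡ 2·6 (base 6). Lift 7: 14. −1: 13.
[2] 13 ≡ 7 + 6 (base 7). Lift 8: 14. −1: 13.

ω + 6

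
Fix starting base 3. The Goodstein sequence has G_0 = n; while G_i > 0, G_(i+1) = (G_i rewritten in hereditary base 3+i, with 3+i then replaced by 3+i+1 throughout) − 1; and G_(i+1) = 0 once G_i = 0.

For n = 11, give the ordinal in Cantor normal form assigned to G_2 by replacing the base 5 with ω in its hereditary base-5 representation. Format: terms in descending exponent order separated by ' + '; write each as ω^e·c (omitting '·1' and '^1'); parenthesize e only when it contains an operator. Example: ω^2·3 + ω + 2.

(0) 11|_3 = 3^2 + 2 ↦ 4^2 + 2|_4 = 18 ⇒ 17
(1) 17|_4 = 4^2 + 1 ↦ 5^2 + 1|_5 = 26 ⇒ 25
(2) 25|_5 = 5^2 ↦ 6^2|_6 = 36 ⇒ 35

ω^2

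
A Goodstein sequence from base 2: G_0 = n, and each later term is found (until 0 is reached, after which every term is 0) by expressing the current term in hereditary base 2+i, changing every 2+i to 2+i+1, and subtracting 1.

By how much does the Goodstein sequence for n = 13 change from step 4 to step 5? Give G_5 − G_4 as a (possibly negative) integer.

5485287

base 2: 13 = 2^(2 + 1) + 2^2 + 1; at 3: 3^(3 + 1) + 3^3 + 1 = 109; next = 108
base 3: 108 = 3^(3 + 1) + 3^3; at 4: 4^(4 + 1) + 4^4 = 1280; next = 1279
base 4: 1279 = 4^(4 + 1) + 3·4^3 + 3·4^2 + 3·4 + 3; at 5: 5^(5 + 1) + 3·5^3 + 3·5^2 + 3·5 + 3 = 16093; next = 16092
base 5: 16092 = 5^(5 + 1) + 3·5^3 + 3·5^2 + 3·5 + 2; at 6: 6^(6 + 1) + 3·6^3 + 3·6^2 + 3·6 + 2 = 280712; next = 280711
base 6: 280711 = 6^(6 + 1) + 3·6^3 + 3·6^2 + 3·6 + 1; at 7: 7^(7 + 1) + 3·7^3 + 3·7^2 + 3·7 + 1 = 5765999; next = 5765998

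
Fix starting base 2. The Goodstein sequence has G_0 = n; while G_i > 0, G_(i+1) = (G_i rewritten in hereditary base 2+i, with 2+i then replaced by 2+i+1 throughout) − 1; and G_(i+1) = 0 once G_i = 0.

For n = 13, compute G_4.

280711

13 —HB2→ 2^(2 + 1) + 2^2 + 1 —bump→ 3^(3 + 1) + 3^3 + 1 = 109 —(−1)→ 108
108 —HB3→ 3^(3 + 1) + 3^3 —bump→ 4^(4 + 1) + 4^4 = 1280 —(−1)→ 1279
1279 —HB4→ 4^(4 + 1) + 3·4^3 + 3·4^2 + 3·4 + 3 —bump→ 5^(5 + 1) + 3·5^3 + 3·5^2 + 3·5 + 3 = 16093 —(−1)→ 16092
16092 —HB5→ 5^(5 + 1) + 3·5^3 + 3·5^2 + 3·5 + 2 —bump→ 6^(6 + 1) + 3·6^3 + 3·6^2 + 3·6 + 2 = 280712 —(−1)→ 280711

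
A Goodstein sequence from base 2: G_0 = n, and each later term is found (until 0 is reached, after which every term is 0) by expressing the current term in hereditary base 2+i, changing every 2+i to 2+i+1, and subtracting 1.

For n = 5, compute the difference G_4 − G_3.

G_0=5  [base 2] 2^2 + 1  →[2↦3]→  3^3 + 1 = 28  −1 ⇒ G_1=27
G_1=27  [base 3] 3^3  →[3↦4]→  4^4 = 256  −1 ⇒ G_2=255
G_2=255  [base 4] 3·4^3 + 3·4^2 + 3·4 + 3  →[4↦5]→  3·5^3 + 3·5^2 + 3·5 + 3 = 468  −1 ⇒ G_3=467
G_3=467  [base 5] 3·5^3 + 3·5^2 + 3·5 + 2  →[5↦6]→  3·6^3 + 3·6^2 + 3·6 + 2 = 776  −1 ⇒ G_4=775

308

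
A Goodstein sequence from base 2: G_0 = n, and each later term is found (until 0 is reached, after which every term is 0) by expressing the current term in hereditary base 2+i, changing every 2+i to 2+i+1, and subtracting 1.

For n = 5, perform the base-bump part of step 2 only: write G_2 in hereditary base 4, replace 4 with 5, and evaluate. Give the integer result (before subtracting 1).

468

i=0: 5 = 2^2 + 1 (b=2); 2→3: 3^3 + 1 = 28; 28−1 = 27
i=1: 27 = 3^3 (b=3); 3→4: 4^4 = 256; 256−1 = 255
i=2: 255 = 3·4^3 + 3·4^2 + 3·4 + 3 (b=4); 4→5: 3·5^3 + 3·5^2 + 3·5 + 3 = 468; 468−1 = 467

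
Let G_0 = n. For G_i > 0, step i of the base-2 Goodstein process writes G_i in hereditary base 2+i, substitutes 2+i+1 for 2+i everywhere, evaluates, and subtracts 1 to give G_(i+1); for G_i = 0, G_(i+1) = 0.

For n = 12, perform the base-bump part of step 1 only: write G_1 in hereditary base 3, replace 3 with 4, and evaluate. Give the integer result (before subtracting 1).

step 0: 12 = 2^(2 + 1) + 2^2; sub 3 for 2: 3^(3 + 1) + 3^3; = 108; G_1 = 108−1 = 107
step 1: 107 = 3^(3 + 1) + 2·3^2 + 2·3 + 2; sub 4 for 3: 4^(4 + 1) + 2·4^2 + 2·4 + 2; = 1066; G_2 = 1066−1 = 1065

1066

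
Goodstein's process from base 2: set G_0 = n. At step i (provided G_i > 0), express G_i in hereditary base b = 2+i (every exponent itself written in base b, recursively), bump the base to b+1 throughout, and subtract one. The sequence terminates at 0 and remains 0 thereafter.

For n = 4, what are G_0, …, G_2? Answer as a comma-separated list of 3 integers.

base 2: 4 = 2^2; at 3: 3^3 = 27; next = 26
base 3: 26 = 2·3^2 + 2·3 + 2; at 4: 2·4^2 + 2·4 + 2 = 42; next = 41

4, 26, 41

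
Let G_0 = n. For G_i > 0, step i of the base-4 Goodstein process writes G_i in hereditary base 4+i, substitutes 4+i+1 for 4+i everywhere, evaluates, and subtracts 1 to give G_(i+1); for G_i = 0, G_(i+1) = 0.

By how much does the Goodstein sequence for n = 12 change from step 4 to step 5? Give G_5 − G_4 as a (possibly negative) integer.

G_0=12  [base 4] 3·4  →[4↦5]→  3·5 = 15  −1 ⇒ G_1=14
G_1=14  [base 5] 2·5 + 4  →[5↦6]→  2·6 + 4 = 16  −1 ⇒ G_2=15
G_2=15  [base 6] 2·6 + 3  →[6↦7]→  2·7 + 3 = 17  −1 ⇒ G_3=16
G_3=16  [base 7] 2·7 + 2  →[7↦8]→  2·8 + 2 = 18  −1 ⇒ G_4=17
G_4=17  [base 8] 2·8 + 1  →[8↦9]→  2·9 + 1 = 19  −1 ⇒ G_5=18

1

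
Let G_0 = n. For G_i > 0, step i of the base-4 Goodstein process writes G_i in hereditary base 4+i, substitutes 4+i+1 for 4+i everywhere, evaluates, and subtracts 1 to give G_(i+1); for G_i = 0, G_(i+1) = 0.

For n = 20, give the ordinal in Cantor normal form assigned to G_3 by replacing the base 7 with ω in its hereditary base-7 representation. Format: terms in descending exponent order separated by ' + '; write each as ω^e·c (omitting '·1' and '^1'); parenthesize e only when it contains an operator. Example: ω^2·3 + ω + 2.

i=0: 20 = 4^2 + 4 (b=4); 4→5: 5^2 + 5 = 30; 30−1 = 29
i=1: 29 = 5^2 + 4 (b=5); 5→6: 6^2 + 4 = 40; 40−1 = 39
i=2: 39 = 6^2 + 3 (b=6); 6→7: 7^2 + 3 = 52; 52−1 = 51

ω^2 + 2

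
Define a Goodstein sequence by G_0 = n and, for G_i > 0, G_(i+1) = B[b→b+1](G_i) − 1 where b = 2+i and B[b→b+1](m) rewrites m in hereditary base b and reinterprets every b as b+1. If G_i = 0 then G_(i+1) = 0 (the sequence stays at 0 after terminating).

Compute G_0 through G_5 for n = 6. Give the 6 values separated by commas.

base 2: 6 = 2^2 + 2; at 3: 3^3 + 3 = 30; next = 29
base 3: 29 = 3^3 + 2; at 4: 4^4 + 2 = 258; next = 257
base 4: 257 = 4^4 + 1; at 5: 5^5 + 1 = 3126; next = 3125
base 5: 3125 = 5^5; at 6: 6^6 = 46656; next = 46655
base 6: 46655 = 5·6^5 + 5·6^4 + 5·6^3 + 5·6^2 + 5·6 + 5; at 7: 5·7^5 + 5·7^4 + 5·7^3 + 5·7^2 + 5·7 + 5 = 98040; next = 98039

6, 29, 257, 3125, 46655, 98039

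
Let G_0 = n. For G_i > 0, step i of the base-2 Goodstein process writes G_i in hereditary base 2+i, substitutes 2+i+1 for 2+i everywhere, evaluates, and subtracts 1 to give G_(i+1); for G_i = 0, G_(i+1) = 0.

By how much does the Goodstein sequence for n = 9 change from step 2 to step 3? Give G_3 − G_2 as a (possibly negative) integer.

G_0=9  [base 2] 2^(2 + 1) + 1  →[2↦3]→  3^(3 + 1) + 1 = 82  −1 ⇒ G_1=81
G_1=81  [base 3] 3^(3 + 1)  →[3↦4]→  4^(4 + 1) = 1024  −1 ⇒ G_2=1023
G_2=1023  [base 4] 3·4^4 + 3·4^3 + 3·4^2 + 3·4 + 3  →[4↦5]→  3·5^5 + 3·5^3 + 3·5^2 + 3·5 + 3 = 9843  −1 ⇒ G_3=9842

8819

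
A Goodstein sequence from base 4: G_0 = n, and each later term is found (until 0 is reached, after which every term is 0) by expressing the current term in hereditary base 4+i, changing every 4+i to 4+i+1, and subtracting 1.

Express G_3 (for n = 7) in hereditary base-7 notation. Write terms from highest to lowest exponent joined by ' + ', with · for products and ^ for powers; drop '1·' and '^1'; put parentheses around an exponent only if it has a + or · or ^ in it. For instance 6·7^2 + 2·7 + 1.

7 —HB4→ 4 + 3 —bump→ 5 + 3 = 8 —(−1)→ 7
7 —HB5→ 5 + 2 —bump→ 6 + 2 = 8 —(−1)→ 7
7 —HB6→ 6 + 1 —bump→ 7 + 1 = 8 —(−1)→ 7
7 —HB7→ 7 —bump→ 8 = 8 —(−1)→ 7

7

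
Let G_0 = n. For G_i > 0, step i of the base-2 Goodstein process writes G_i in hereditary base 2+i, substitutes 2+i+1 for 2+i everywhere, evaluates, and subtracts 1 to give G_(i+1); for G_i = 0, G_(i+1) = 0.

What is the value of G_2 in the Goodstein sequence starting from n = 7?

259

[0] 7 ≡ 2^2 + 2 + 1 (base 2). Lift 3: 31. −1: 30.
[1] 30 ≡ 3^3 + 3 (base 3). Lift 4: 260. −1: 259.
[2] 259 ≡ 4^4 + 3 (base 4). Lift 5: 3128. −1: 3127.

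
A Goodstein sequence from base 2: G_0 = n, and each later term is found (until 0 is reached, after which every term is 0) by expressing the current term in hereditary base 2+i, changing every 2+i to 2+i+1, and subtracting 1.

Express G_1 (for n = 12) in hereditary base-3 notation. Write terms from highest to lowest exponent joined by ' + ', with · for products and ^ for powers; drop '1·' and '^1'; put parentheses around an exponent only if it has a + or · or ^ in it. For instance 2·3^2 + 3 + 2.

3^(3 + 1) + 2·3^2 + 2·3 + 2

[0] 12 ≡ 2^(2 + 1) + 2^2 (base 2). Lift 3: 108. −1: 107.
[1] 107 ≡ 3^(3 + 1) + 2·3^2 + 2·3 + 2 (base 3). Lift 4: 1066. −1: 1065.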